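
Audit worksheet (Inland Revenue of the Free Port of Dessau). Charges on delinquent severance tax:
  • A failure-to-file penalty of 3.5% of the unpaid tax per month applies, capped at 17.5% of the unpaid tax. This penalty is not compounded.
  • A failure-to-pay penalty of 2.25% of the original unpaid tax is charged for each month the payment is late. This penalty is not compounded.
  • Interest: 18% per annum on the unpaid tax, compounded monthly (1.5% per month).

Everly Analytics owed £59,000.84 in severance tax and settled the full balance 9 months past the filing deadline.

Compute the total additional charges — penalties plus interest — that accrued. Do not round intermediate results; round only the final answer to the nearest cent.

£30,732.95

Failure-to-file: 9 × 3.5% × £59,000.84 = £18,585.26…, capped at 17.5% × £59,000.84 = £10,325.15…
Failure-to-pay penalty: 9 × 2.25% × £59,000.84 = £11,947.67…
Interest: £59,000.84 × ((1 + 0.015)^9 − 1) = £59,000.84 × 0.1433900… = £8,460.1290…
Penalties + interest = £22,272.8171 + £8,460.1290… = £30,732.95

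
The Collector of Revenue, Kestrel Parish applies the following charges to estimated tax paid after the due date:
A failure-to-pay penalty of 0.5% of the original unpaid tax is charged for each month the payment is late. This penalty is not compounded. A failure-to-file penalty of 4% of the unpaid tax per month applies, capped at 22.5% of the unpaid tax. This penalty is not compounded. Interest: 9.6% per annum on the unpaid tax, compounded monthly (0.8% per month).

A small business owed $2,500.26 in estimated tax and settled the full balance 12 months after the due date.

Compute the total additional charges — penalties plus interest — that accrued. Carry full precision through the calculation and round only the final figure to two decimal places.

Failure-to-file: 12 × 4% × $2,500.26 = $1,200.12…, capped at 22.5% × $2,500.26 = $562.56…
Failure-to-pay penalty = 0.5% × $2,500.26 × 12 mo = $150.02…
Interest: $2,500.26 × ((1 + 0.008)^12 − 1) = $2,500.26 × 0.1003387… = $250.8728…
Penalties + interest = $712.5741 + $250.8728… = $963.45

$963.45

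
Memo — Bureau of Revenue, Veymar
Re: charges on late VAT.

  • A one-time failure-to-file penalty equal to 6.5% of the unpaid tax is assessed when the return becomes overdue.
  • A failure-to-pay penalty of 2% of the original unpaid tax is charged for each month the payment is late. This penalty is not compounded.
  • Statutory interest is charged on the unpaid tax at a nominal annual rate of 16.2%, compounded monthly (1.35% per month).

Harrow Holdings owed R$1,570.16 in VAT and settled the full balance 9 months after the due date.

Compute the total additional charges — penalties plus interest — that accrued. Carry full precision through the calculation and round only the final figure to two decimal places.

R$586.10

Failure-to-file penalty: 6.5% × R$1,570.16 = R$102.06…
Failure-to-pay penalty = 2% × R$1,570.16 × 9 mo = R$282.63…
Interest: R$1,570.16 × ((1 + 0.0135)^9 − 1) = R$1,570.16 × 0.1282719… = R$201.4074…
Penalties + interest = R$384.6892 + R$201.4074… = R$586.10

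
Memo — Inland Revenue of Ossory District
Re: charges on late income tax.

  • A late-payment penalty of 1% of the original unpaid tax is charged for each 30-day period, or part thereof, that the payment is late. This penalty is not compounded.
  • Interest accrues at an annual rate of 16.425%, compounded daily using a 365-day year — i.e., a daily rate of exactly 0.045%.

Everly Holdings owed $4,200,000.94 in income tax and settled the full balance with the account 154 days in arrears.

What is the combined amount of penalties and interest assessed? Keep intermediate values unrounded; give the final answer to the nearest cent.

$553,312.25

Penalty periods: ⌈154/30⌉ = 6; penalty = 6 × 1% × $4,200,000.94 = $252,000.06…
Interest: $4,200,000.94 × ((1 + 0.00045)^154 − 1) = $4,200,000.94 × 0.07174098… = $301,312.1918…
Penalties + interest = $252,000.0564 + $301,312.1918… = $553,312.25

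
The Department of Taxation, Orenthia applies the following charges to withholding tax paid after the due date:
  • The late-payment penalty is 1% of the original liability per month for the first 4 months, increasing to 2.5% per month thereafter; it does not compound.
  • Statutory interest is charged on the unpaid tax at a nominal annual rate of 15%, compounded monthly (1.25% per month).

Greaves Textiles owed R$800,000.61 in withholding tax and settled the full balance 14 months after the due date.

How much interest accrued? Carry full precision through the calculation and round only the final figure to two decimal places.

R$151,963.91

Interest: R$800,000.61 × ((1 + 0.0125)^14 − 1) = R$800,000.61 × 0.1899547… = R$151,963.9147…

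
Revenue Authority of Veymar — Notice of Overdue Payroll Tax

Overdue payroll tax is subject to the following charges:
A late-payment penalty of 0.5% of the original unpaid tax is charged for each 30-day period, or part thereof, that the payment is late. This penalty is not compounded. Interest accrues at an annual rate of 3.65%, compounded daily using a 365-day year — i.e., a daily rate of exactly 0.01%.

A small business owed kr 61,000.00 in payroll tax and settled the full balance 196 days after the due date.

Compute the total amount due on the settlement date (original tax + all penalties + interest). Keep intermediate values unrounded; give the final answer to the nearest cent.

Penalty periods: ⌈196/30⌉ = 7; penalty = 7 × 0.5% × kr 61,000.00 = kr 2,135.00
Interest: kr 61,000.00 × ((1 + 0.0001)^196 − 1) = kr 61,000.00 × 0.01979234… = kr 1,207.3328…
Total = kr 61,000.00 + kr 2,135.0000 + kr 1,207.3328… = kr 64,342.33

kr 64,342.33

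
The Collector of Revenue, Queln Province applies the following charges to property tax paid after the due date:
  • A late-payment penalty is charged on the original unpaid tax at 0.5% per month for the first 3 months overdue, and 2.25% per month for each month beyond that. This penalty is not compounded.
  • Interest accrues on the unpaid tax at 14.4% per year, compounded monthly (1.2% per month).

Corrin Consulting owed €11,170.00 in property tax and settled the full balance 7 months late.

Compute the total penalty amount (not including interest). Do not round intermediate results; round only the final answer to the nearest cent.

€1,172.85

Penalty, months 1–3: 3 × 0.5% × €11,170.00 = €167.55
Penalty, months 4–7: 4 × 2.25% × €11,170.00 = €1,005.30
Total penalty = €167.55 + €1,005.30 = €1,172.85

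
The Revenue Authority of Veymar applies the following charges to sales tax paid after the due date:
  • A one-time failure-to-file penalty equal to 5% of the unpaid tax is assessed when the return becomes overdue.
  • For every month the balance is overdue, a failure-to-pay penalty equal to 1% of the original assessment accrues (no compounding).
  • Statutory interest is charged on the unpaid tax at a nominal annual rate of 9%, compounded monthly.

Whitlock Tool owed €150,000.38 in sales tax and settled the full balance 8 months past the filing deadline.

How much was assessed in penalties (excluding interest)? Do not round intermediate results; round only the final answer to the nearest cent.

Failure-to-file penalty: 5% × €150,000.38 = €7,500.02…
Failure-to-pay penalty = 1% × €150,000.38 × 8 mo = €12,000.03…
Total penalty = €7,500.02… + €12,000.03… = €19,500.05

€19,500.05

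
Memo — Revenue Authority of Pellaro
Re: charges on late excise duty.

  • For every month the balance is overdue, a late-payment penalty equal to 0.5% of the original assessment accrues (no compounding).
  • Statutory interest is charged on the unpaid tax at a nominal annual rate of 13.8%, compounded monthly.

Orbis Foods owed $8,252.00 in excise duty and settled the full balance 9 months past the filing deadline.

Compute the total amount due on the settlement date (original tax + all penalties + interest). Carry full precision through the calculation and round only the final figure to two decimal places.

$9,517.78

Late-payment penalty: 9 × 0.5% × $8,252.00 = $371.34
Interest (13.8%/yr ÷ 12 = 1.15%/month): $8,252.00 × ((1 + 0.0115)^9 − 1) = $894.4424…
Total = $8,252.00 + $371.3400 + $894.4424… = $9,517.78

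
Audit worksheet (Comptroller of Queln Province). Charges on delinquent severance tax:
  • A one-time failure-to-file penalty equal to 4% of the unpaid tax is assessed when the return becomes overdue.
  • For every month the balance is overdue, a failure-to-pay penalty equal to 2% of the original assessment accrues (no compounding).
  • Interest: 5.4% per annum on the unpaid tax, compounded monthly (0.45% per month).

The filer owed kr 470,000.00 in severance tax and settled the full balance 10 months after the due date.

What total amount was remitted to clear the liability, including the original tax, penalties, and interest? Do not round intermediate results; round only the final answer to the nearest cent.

Failure-to-file penalty: 4% × kr 470,000.00 = kr 18,800.00
Failure-to-pay penalty: 10 × 2% × kr 470,000.00 = kr 94,000.00
Interest: kr 470,000.00 × ((1 + 0.0045)^10 − 1) = kr 470,000.00 × 0.0459223… = kr 21,583.4676…
Total = kr 470,000.00 + kr 112,800.0000 + kr 21,583.4676… = kr 604,383.47

kr 604,383.47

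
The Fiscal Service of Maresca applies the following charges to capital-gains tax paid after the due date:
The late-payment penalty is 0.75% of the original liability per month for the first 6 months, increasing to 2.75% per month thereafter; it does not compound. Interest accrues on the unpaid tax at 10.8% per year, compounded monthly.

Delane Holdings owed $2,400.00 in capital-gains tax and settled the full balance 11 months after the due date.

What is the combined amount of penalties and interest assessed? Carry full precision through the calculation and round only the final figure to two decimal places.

$686.59

Penalty, months 1–6: 6 × 0.75% × $2,400.00 = $108.00
Penalty, months 7–11: 5 × 2.75% × $2,400.00 = $330.00
Interest (10.8%/yr ÷ 12 = 0.9%/month): $2,400.00 × ((1 + 0.009)^11 − 1) = $248.5859…
Penalties + interest = $438.0000 + $248.5859… = $686.59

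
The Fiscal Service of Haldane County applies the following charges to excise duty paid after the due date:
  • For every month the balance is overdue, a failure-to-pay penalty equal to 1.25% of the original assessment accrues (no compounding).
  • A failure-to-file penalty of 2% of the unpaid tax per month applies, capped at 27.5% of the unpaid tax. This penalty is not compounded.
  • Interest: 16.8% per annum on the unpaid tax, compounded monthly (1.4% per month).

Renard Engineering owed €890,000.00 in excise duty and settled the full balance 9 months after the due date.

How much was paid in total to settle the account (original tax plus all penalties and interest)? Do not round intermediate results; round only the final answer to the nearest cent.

€1,268,954.35

Failure-to-file: 9 × 2% × €890,000.00 = €160,200.00 (under the 27.5% cap)
Failure-to-pay penalty: 9 × 1.25% × €890,000.00 = €100,125.00
Interest: €890,000.00 × ((1 + 0.014)^9 − 1) = €890,000.00 × 0.1332914… = €118,629.3503…
Total = €890,000.00 + €260,325.0000 + €118,629.3503… = €1,268,954.35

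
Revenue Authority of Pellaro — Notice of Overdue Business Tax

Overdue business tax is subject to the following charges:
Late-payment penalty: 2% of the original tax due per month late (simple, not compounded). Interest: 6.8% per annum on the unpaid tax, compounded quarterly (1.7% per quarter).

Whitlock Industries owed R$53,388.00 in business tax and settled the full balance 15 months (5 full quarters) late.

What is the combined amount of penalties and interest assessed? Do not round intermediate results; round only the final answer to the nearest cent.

R$20,711.32

Late-payment penalty: 15 × 2% × R$53,388.00 = R$16,016.40
Interest: R$53,388.00 × ((1 + 0.017)^5 − 1) = R$53,388.00 × 0.0879395… = R$4,694.9166…
Penalties + interest = R$16,016.4000 + R$4,694.9166… = R$20,711.32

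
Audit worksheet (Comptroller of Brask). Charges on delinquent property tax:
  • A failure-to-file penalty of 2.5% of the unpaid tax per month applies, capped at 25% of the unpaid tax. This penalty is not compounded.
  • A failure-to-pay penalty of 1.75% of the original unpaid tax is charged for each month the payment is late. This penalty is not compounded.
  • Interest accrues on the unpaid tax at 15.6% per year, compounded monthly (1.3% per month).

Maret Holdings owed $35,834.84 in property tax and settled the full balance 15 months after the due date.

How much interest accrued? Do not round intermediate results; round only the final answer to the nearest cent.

Interest: $35,834.84 × ((1 + 0.013)^15 − 1) = $35,834.84 × 0.2137848… = $7,660.9427…

$7,660.94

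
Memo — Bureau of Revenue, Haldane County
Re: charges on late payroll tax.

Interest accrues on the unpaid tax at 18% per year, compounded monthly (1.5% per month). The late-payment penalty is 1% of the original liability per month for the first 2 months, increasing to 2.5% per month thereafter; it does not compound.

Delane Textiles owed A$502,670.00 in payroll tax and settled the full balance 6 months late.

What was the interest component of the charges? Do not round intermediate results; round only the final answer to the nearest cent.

Interest: A$502,670.00 × ((1 + 0.015)^6 − 1) = A$502,670.00 × 0.0934433… = A$46,971.1255…

A$46,971.13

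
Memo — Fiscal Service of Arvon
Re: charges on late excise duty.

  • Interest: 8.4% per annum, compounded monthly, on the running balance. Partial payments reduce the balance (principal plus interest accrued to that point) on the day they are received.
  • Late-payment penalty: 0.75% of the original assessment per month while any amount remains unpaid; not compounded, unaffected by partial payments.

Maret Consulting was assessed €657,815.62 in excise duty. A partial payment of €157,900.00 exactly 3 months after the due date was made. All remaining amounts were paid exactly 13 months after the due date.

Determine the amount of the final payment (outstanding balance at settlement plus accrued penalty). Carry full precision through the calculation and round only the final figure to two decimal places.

€615,085.96

Monthly rate = 8.4% ÷ 12 = 0.7%
Balance at month 3: €657,815.6200 × (1 + 0.007)^3 = €671,726.6725…
After €157,900.00 payment: €671,726.6725… − €157,900.00 = €513,826.6725…
Balance at month 13: €513,826.6725… × (1 + 0.007)^10 = €550,948.9378…
Penalty: 13 × 0.75% × €657,815.62 = €64,137.02…
Final settlement = outstanding balance + penalty = €550,948.9378… + €64,137.02… = €615,085.96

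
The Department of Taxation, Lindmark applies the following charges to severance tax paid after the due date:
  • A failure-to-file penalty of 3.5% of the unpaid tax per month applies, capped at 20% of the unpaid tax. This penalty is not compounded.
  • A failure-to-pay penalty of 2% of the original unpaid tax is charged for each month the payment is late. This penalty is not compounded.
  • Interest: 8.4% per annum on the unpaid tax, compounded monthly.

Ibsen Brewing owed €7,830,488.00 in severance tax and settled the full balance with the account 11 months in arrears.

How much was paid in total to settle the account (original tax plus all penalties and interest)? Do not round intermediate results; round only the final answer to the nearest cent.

€11,743,793.13

Failure-to-file: 11 × 3.5% × €7,830,488.00 = €3,014,737.88, capped at 20% × €7,830,488.00 = €1,566,097.60
Failure-to-pay penalty = 2% × €7,830,488.00 × 11 mo = €1,722,707.36
Interest (8.4%/yr ÷ 12 = 0.7%/month): €7,830,488.00 × ((1 + 0.007)^11 − 1) = €624,500.1732…
Total = €7,830,488.00 + €3,288,804.9600 + €624,500.1732… = €11,743,793.13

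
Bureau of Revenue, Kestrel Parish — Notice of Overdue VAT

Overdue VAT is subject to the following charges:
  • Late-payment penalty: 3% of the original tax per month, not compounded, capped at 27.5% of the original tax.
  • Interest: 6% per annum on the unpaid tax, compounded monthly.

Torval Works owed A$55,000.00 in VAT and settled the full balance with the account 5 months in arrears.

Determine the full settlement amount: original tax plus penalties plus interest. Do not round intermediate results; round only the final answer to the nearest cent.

A$64,638.82

Penalty: 5 × 3% × A$55,000.00 = A$8,250.00 (below the 27.5% cap of A$15,125.00)
Interest (6%/yr ÷ 12 = 0.5%/month): A$55,000.00 × ((1 + 0.005)^5 − 1) = A$1,388.8189…
Total = A$55,000.00 + A$8,250.0000 + A$1,388.8189… = A$64,638.82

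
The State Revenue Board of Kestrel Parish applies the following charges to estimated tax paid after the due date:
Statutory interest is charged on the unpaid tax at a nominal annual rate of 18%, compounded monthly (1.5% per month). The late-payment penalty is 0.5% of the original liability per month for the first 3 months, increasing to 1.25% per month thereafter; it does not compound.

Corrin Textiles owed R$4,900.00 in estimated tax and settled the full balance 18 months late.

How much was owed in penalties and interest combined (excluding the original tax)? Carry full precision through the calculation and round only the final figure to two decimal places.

R$2,498.22

Penalty, months 1–3: 3 × 0.5% × R$4,900.00 = R$73.50
Penalty, months 4–18: 15 × 1.25% × R$4,900.00 = R$918.75
Interest: R$4,900.00 × ((1 + 0.015)^18 − 1) = R$4,900.00 × 0.3073406… = R$1,505.9691…
Penalties + interest = R$992.2500 + R$1,505.9691… = R$2,498.22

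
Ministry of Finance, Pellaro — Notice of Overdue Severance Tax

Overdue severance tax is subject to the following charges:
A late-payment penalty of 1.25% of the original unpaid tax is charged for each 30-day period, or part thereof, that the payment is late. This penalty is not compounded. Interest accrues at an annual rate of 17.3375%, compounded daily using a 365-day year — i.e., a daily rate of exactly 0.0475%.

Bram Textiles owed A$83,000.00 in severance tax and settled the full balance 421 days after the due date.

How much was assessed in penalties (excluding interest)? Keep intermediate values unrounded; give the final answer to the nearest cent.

A$15,562.50

Penalty periods: ⌈421/30⌉ = 15; penalty = 15 × 1.25% × A$83,000.00 = A$15,562.50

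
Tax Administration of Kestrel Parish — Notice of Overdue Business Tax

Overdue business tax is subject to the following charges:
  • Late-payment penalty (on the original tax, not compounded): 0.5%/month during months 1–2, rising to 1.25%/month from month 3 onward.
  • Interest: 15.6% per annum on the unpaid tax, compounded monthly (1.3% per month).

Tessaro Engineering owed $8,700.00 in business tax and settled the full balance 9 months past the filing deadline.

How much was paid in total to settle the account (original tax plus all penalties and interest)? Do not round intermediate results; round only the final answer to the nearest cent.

Penalty, months 1–2: 2 × 0.5% × $8,700.00 = $87.00
Penalty, months 3–9: 7 × 1.25% × $8,700.00 = $761.25
Interest: $8,700.00 × ((1 + 0.013)^9 − 1) = $8,700.00 × 0.1232722… = $1,072.4681…
Total = $8,700.00 + $848.2500 + $1,072.4681… = $10,620.72

$10,620.72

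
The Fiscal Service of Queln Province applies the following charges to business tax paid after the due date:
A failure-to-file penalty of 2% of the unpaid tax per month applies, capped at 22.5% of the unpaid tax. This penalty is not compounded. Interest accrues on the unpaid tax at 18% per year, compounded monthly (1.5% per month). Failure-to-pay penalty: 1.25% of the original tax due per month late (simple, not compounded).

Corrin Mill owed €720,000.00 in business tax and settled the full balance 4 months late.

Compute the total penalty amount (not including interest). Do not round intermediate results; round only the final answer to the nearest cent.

€93,600.00

Failure-to-file: 4 × 2% × €720,000.00 = €57,600.00 (under the 22.5% cap)
Failure-to-pay penalty = 1.25% × €720,000.00 × 4 mo = €36,000.00
Total penalty = €57,600.00 + €36,000.00 = €93,600.00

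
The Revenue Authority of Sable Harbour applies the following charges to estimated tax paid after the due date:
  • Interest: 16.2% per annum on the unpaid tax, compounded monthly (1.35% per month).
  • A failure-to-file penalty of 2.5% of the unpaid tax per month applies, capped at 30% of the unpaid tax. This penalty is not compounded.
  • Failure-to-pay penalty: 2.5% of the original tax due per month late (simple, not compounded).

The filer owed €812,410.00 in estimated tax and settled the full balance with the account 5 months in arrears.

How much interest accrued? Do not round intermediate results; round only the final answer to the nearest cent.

€56,338.42

Interest: €812,410.00 × ((1 + 0.0135)^5 − 1) = €812,410.00 × 0.0693473… = €56,338.4158…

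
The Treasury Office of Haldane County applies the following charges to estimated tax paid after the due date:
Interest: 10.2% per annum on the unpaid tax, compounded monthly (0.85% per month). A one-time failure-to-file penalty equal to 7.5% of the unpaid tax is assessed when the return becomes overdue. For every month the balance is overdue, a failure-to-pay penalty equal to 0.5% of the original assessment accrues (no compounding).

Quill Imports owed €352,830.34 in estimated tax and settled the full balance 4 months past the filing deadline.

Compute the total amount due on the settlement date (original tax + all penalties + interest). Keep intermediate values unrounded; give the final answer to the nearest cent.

Failure-to-file penalty: 7.5% × €352,830.34 = €26,462.28…
Failure-to-pay penalty = 0.5% × €352,830.34 × 4 mo = €7,056.61…
Interest: €352,830.34 × ((1 + 0.0085)^4 − 1) = €352,830.34 × 0.0344360… = €12,150.0521…
Total = €352,830.34 + €33,518.8823 + €12,150.0521… = €398,499.27

€398,499.27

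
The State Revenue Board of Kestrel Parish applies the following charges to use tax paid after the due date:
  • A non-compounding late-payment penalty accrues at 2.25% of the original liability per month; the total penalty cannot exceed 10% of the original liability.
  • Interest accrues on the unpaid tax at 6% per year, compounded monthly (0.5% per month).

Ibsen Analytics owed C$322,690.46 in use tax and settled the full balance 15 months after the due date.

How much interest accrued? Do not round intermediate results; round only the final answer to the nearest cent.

C$25,067.48

Interest: C$322,690.46 × ((1 + 0.005)^15 − 1) = C$322,690.46 × 0.0776827… = C$25,067.4783…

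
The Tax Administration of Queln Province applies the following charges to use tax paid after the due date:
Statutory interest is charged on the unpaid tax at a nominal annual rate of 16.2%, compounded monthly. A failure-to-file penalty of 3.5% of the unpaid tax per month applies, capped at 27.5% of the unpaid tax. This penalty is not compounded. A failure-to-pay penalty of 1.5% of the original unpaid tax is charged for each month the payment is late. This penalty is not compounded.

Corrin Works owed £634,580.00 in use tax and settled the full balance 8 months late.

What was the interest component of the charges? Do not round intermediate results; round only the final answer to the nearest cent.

£71,861.83

Interest (16.2%/yr ÷ 12 = 1.35%/month): £634,580.00 × ((1 + 0.0135)^8 − 1) = £71,861.8263…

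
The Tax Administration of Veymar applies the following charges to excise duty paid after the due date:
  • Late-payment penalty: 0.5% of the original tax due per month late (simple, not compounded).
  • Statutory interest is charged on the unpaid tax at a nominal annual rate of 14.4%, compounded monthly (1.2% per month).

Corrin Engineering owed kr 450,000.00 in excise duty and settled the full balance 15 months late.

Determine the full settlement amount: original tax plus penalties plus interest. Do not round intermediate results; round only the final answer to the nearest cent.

Late-payment penalty = 0.5% × kr 450,000.00 × 15 mo = kr 33,750.00
Interest: kr 450,000.00 × ((1 + 0.012)^15 − 1) = kr 450,000.00 × 0.1959353… = kr 88,170.8882…
Total = kr 450,000.00 + kr 33,750.0000 + kr 88,170.8882… = kr 571,920.89

kr 571,920.89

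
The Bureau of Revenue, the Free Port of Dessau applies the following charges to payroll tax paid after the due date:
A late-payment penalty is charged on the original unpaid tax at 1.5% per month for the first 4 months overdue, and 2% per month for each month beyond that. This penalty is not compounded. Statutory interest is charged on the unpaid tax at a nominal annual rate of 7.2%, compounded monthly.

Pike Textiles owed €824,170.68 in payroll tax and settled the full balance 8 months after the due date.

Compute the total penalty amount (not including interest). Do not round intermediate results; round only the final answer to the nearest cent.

€115,383.90

Penalty, months 1–4: 4 × 1.5% × €824,170.68 = €49,450.24…
Penalty, months 5–8: 4 × 2% × €824,170.68 = €65,933.65…
Total penalty = €49,450.24… + €65,933.65… = €115,383.90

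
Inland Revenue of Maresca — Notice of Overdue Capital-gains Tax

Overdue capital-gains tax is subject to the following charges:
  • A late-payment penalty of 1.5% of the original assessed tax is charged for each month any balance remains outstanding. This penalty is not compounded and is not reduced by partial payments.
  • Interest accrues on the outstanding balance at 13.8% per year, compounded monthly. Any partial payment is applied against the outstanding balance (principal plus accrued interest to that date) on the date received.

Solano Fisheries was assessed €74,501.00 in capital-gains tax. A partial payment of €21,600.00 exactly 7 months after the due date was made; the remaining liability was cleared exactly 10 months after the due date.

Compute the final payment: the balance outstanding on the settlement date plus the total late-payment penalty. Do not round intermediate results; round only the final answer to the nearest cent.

Monthly rate = 13.8% ÷ 12 = 1.15%
Balance at month 7: €74,501.0000 × (1 + 0.0115)^7 = €80,709.2501…
After €21,600.00 payment: €80,709.2501… − €21,600.00 = €59,109.2501…
Balance at month 10: €59,109.2501… × (1 + 0.0115)^3 = €61,172.0607…
Penalty: 10 × 1.5% × €74,501.00 = €11,175.15
Final settlement = outstanding balance + penalty = €61,172.0607… + €11,175.15 = €72,347.21

€72,347.21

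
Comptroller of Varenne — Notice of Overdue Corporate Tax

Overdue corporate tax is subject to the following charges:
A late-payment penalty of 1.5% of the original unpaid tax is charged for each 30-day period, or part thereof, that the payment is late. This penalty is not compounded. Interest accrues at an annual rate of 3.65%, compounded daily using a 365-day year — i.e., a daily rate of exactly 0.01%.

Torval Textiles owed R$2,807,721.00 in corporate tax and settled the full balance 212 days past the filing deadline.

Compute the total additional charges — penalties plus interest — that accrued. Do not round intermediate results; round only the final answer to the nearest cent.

R$397,082.60

Penalty periods: ⌈212/30⌉ = 8; penalty = 8 × 1.5% × R$2,807,721.00 = R$336,926.52
Interest: R$2,807,721.00 × ((1 + 0.0001)^212 − 1) = R$2,807,721.00 × 0.02142523… = R$60,156.0790…
Penalties + interest = R$336,926.5200 + R$60,156.0790… = R$397,082.60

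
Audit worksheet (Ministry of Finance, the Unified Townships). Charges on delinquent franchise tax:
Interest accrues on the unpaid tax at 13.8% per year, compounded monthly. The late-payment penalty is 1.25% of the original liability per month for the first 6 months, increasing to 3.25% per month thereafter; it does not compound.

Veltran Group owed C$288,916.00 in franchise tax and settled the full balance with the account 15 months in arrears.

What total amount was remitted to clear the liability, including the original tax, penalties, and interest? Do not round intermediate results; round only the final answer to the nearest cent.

C$449,149.60

Penalty, months 1–6: 6 × 1.25% × C$288,916.00 = C$21,668.70
Penalty, months 7–15: 9 × 3.25% × C$288,916.00 = C$84,507.93
Interest (13.8%/yr ÷ 12 = 1.15%/month): C$288,916.00 × ((1 + 0.0115)^15 − 1) = C$54,056.9746…
Total = C$288,916.00 + C$106,176.6300 + C$54,056.9746… = C$449,149.60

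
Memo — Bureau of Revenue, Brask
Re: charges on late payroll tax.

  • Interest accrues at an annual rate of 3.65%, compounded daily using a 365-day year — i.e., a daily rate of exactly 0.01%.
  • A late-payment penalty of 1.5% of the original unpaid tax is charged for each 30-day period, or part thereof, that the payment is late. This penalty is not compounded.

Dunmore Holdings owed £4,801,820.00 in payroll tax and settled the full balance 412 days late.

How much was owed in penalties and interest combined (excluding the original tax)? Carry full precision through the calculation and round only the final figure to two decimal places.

Penalty periods: ⌈412/30⌉ = 14; penalty = 14 × 1.5% × £4,801,820.00 = £1,008,382.20
Interest: £4,801,820.00 × ((1 + 0.0001)^412 − 1) = £4,801,820.00 × 0.04205835… = £201,956.6277…
Penalties + interest = £1,008,382.2000 + £201,956.6277… = £1,210,338.83

£1,210,338.83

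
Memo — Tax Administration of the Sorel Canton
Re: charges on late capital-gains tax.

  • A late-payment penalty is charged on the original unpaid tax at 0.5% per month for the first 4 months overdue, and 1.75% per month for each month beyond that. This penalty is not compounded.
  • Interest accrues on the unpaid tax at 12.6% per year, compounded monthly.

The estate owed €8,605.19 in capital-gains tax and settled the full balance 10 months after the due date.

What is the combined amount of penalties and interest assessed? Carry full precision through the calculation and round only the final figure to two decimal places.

Penalty, months 1–4: 4 × 0.5% × €8,605.19 = €172.10…
Penalty, months 5–10: 6 × 1.75% × €8,605.19 = €903.54…
Interest (12.6%/yr ÷ 12 = 1.05%/month): €8,605.19 × ((1 + 0.0105)^10 − 1) = €947.4551…
Penalties + interest = €1,075.6488… + €947.4551… = €2,023.10

€2,023.10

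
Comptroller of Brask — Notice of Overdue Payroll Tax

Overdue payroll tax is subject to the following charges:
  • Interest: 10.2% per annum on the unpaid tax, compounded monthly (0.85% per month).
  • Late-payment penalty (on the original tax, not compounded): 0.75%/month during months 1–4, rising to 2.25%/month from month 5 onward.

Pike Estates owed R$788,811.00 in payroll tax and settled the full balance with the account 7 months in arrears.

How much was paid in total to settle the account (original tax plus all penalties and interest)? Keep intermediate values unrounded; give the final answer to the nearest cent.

R$913,868.25

Penalty, months 1–4: 4 × 0.75% × R$788,811.00 = R$23,664.33
Penalty, months 5–7: 3 × 2.25% × R$788,811.00 = R$53,244.74…
Interest: R$788,811.00 × ((1 + 0.0085)^7 − 1) = R$788,811.00 × 0.0610389… = R$48,148.1778…
Total = R$788,811.00 + R$76,909.0725 + R$48,148.1778… = R$913,868.25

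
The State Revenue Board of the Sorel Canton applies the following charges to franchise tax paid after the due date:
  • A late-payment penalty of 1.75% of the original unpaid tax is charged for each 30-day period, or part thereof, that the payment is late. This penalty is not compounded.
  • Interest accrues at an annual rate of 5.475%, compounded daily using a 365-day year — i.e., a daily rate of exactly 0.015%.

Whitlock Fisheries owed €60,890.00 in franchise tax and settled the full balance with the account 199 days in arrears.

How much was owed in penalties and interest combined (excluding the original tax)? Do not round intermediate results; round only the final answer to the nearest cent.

Penalty periods: ⌈199/30⌉ = 7; penalty = 7 × 1.75% × €60,890.00 = €7,459.03…
Interest: €60,890.00 × ((1 + 0.00015)^199 − 1) = €60,890.00 × 0.03029767… = €1,844.8252…
Penalties + interest = €7,459.0250 + €1,844.8252… = €9,303.85

€9,303.85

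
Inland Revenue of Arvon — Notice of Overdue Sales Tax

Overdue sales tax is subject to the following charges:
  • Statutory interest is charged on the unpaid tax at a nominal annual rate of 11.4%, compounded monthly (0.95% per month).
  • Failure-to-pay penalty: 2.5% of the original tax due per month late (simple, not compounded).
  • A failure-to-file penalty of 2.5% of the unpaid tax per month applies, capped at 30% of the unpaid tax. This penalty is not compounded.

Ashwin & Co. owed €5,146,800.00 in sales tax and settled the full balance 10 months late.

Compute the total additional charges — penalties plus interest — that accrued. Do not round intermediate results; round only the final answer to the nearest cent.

€3,083,786.87

Failure-to-file: 10 × 2.5% × €5,146,800.00 = €1,286,700.00 (under the 30% cap)
Failure-to-pay penalty = 2.5% × €5,146,800.00 × 10 mo = €1,286,700.00
Interest: €5,146,800.00 × ((1 + 0.0095)^10 − 1) = €5,146,800.00 × 0.0991659… = €510,386.8746…
Penalties + interest = €2,573,400.0000 + €510,386.8746… = €3,083,786.87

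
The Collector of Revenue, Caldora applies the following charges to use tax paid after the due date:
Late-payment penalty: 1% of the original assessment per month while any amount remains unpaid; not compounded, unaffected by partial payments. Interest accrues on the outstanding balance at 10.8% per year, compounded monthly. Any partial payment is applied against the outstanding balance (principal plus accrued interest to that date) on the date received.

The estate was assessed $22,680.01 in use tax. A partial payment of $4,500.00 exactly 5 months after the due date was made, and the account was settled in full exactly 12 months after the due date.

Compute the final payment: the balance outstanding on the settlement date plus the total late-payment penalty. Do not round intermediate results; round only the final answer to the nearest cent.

Monthly rate = 10.8% ÷ 12 = 0.9%
Balance at month 5: $22,680.0100 × (1 + 0.009)^5 = $23,719.1473…
After $4,500.00 payment: $23,719.1473… − $4,500.00 = $19,219.1473…
Balance at month 12: $19,219.1473… × (1 + 0.009)^7 = $20,463.1402…
Penalty: 12 × 1% × $22,680.01 = $2,721.60…
Final settlement = outstanding balance + penalty = $20,463.1402… + $2,721.60… = $23,184.74

$23,184.74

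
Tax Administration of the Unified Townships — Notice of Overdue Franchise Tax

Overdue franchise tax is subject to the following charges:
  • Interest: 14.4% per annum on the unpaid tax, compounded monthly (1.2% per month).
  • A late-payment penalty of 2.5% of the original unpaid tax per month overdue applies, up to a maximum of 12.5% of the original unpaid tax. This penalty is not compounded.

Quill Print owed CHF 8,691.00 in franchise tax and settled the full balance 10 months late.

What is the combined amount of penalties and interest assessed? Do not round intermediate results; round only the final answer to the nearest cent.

Penalty (uncapped): 10 × 2.5% × CHF 8,691.00 = CHF 2,172.75; cap = 12.5% × CHF 8,691.00 = CHF 1,086.38… → penalty = CHF 1,086.38…
Interest: CHF 8,691.00 × ((1 + 0.012)^10 − 1) = CHF 8,691.00 × 0.1266918… = CHF 1,101.0782…
Penalties + interest = CHF 1,086.3750 + CHF 1,101.0782… = CHF 2,187.45

CHF 2,187.45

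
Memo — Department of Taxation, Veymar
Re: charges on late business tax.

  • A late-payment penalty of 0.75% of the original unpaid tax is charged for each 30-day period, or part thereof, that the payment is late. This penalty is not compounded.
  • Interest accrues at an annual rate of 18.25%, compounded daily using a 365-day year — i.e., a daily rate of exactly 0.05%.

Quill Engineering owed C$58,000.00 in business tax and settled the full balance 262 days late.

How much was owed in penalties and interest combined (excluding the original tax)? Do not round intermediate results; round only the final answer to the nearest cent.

C$12,030.97

Penalty periods: ⌈262/30⌉ = 9; penalty = 9 × 0.75% × C$58,000.00 = C$3,915.00
Interest: C$58,000.00 × ((1 + 0.0005)^262 − 1) = C$58,000.00 × 0.13993046… = C$8,115.9667…
Penalties + interest = C$3,915.0000 + C$8,115.9667… = C$12,030.97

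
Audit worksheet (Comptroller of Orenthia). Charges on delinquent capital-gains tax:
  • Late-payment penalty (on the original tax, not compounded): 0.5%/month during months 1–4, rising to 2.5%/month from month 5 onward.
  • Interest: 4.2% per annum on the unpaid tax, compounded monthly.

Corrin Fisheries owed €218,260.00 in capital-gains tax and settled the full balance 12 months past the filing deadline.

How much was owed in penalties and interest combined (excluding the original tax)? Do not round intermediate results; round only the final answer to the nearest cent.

Penalty, months 1–4: 4 × 0.5% × €218,260.00 = €4,365.20
Penalty, months 5–12: 8 × 2.5% × €218,260.00 = €43,652.00
Interest (4.2%/yr ÷ 12 = 0.35%/month): €218,260.00 × ((1 + 0.0035)^12 − 1) = €9,345.4583…
Penalties + interest = €48,017.2000 + €9,345.4583… = €57,362.66

€57,362.66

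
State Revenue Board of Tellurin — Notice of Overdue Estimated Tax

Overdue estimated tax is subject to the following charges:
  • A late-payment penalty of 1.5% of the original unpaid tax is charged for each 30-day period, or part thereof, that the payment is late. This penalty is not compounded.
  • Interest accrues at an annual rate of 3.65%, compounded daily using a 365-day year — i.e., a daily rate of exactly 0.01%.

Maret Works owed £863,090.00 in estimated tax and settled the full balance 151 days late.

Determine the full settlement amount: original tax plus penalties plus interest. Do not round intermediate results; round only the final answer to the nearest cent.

£953,898.99

Penalty periods: ⌈151/30⌉ = 6; penalty = 6 × 1.5% × £863,090.00 = £77,678.10
Interest: £863,090.00 × ((1 + 0.0001)^151 − 1) = £863,090.00 × 0.01521381… = £13,130.8912…
Total = £863,090.00 + £77,678.1000 + £13,130.8912… = £953,898.99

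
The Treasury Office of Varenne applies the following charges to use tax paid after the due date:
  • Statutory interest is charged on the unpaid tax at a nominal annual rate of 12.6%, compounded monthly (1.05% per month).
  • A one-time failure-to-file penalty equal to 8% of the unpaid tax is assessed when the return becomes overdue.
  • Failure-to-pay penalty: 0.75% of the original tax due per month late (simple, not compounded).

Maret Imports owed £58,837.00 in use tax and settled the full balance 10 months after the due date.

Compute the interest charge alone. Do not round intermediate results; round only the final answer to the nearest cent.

£6,478.12

Interest: £58,837.00 × ((1 + 0.0105)^10 − 1) = £58,837.00 × 0.1101028… = £6,478.1155…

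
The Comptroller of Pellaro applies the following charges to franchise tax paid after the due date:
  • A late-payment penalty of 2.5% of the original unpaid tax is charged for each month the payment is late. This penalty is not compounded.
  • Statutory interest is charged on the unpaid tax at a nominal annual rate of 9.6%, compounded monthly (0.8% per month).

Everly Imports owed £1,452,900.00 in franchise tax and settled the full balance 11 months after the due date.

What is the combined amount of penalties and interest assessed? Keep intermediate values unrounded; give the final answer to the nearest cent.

£532,641.64

Late-payment penalty: 11 × 2.5% × £1,452,900.00 = £399,547.50
Interest: £1,452,900.00 × ((1 + 0.008)^11 − 1) = £1,452,900.00 × 0.0916058… = £133,094.1350…
Penalties + interest = £399,547.5000 + £133,094.1350… = £532,641.64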